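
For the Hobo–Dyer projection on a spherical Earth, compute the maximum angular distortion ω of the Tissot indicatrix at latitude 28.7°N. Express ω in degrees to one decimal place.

11.5°

The Hobo–Dyer projection is cylindrical equal-area with φ₀ = 37.5°. A cylindrical equal-area projection with standard parallel φ₀ has meridian scale h = cos φ / cos φ₀ and parallel scale k = cos φ₀ / cos φ (so areas are preserved, h·k = 1).
At 28.7°: h = 1.106, k = 0.9045; principal scales a = 1.106, b = 0.9045.
sin(ω/2) = (a − b)/(a + b) = 0.2011/2.010 = 0.1001, so ω = 2 arcsin(0.1001) ≈ 11.5°.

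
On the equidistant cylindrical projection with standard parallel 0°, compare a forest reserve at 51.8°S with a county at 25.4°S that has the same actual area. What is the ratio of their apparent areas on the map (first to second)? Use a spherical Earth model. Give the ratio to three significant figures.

For the equirectangular projection with φ₀ = 0 (plate carrée), h = 1 along meridians and k = sec φ along parallels.
Areal scale at 51.8°: h·k = 1.000 × 1.617 = 1.617.
Areal scale at 25.4°: h·k = 1.000 × 1.107 = 1.107.
Ratio = 1.617/1.107 ≈ 1.46.

1.46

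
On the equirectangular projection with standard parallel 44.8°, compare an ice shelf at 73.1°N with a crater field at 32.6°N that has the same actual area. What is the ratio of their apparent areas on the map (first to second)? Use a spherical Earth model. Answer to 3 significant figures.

2.90

The equidistant cylindrical projection with φ₀ = 44.8° has h = 1 (meridians true) and k = cos φ₀ / cos φ along parallels.
Areal scale at 73.1°: h·k = 1.000 × 2.441 = 2.441.
Areal scale at 32.6°: h·k = 1.000 × 0.8423 = 0.8423.
Ratio = 2.441/0.8423 ≈ 2.90.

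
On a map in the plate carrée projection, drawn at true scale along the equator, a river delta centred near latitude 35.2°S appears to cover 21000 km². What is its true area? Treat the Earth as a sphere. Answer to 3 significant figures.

17200 km²

In the plate carrée (x = Rλ, y = Rφ), meridians are true-scale (h = 1) and parallels are stretched by k = sec φ.
Areal scale = h·k = 1 × sec φ; at 35.2°, h = 1.000, k = 1.224, so h·k = 1.224.
True area = apparent / (areal scale) = 21000 / 1.224 ≈ 17200 km².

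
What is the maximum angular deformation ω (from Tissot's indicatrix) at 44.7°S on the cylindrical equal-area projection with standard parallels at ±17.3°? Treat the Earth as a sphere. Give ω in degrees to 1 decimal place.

33.3°

A cylindrical equal-area projection with standard parallel φ₀ has meridian scale h = cos φ / cos φ₀ and parallel scale k = cos φ₀ / cos φ (so areas are preserved, h·k = 1).
At 44.7°: h = 0.7445, k = 1.343; principal scales a = 1.343, b = 0.7445.
sin(ω/2) = (a − b)/(a + b) = 0.5987/2.088 = 0.2868, so ω = 2 arcsin(0.2868) ≈ 33.3°.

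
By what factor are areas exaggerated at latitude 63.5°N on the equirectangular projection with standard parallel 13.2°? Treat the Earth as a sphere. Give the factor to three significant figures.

2.18

The equidistant cylindrical projection with φ₀ = 13.2° has h = 1 (meridians true) and k = cos φ₀ / cos φ along parallels.
Areal scale = h·k = 1 × cos φ₀ / cos φ; at 63.5°, h = 1.000, k = 2.182, so h·k = 2.182.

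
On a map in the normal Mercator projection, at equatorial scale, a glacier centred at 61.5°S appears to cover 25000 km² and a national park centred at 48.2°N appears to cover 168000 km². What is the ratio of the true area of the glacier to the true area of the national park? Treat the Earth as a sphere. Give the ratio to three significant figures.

On Mercator the areal scale is sec²φ, so true area = apparent × cos²φ.
True area of glacier: 25000 × cos²(61.5°) = 25000 × 0.2277 = 5692 km².
True area of national park: 168000 × cos²(48.2°) = 168000 × 0.4443 = 74640 km².
Ratio = 5692 / 74640 ≈ 0.0763.

0.0763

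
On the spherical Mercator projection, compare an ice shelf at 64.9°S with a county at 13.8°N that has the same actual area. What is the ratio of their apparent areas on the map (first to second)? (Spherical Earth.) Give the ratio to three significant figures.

5.24

On Mercator, area is exaggerated by sec²φ = 1/cos²φ.
At 64.9°: sec²(64.9°) = 1/0.4242² = 5.557.
At 13.8°: sec²(13.8°) = 1/0.9711² = 1.060.
Ratio = 5.557/1.060 = cos²(13.8°)/cos²(64.9°) ≈ 5.24.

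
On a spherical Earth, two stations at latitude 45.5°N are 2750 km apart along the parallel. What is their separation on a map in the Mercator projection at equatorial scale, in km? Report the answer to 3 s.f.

Mercator is conformal, so the point scale is isotropic: h = k = sec φ = 1/cos φ.
Along the parallel, k = sec 45.5° = 1/0.7009 = 1.427.
Map distance = 2750 × 1.427 ≈ 3920 km.

3920 km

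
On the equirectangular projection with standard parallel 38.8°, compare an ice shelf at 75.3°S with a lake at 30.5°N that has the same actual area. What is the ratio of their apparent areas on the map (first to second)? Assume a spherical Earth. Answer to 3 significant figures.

With standard parallel φ₀ = 38.8°, the equirectangular projection gives x = Rλ cos φ₀, y = Rφ, so h = 1 and k = cos 38.8° / cos φ.
Areal scale at 75.3°: h·k = 1.000 × 3.071 = 3.071.
Areal scale at 30.5°: h·k = 1.000 × 0.9045 = 0.9045.
Ratio = 3.071/0.9045 ≈ 3.40.

3.40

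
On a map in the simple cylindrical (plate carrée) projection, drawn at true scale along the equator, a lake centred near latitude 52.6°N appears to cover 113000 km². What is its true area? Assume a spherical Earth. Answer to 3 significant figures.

Plate carrée maps x = Rλ, y = Rφ. The meridian scale is h = 1 and the parallel scale is k = 1/cos φ = sec φ.
Areal scale = h·k = 1 × sec φ; at 52.6°, h = 1.000, k = 1.646, so h·k = 1.646.
True area = apparent / (areal scale) = 113000 / 1.646 ≈ 68600 km².

68600 km²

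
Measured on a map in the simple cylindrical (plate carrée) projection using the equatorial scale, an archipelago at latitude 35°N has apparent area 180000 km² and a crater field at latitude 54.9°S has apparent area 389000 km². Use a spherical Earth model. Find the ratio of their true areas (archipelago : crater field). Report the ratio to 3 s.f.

0.659

On the plate carrée, areal scale = h·k = 1 × sec φ, so true area = apparent × cos φ.
True area of archipelago: 180000 × cos(35°) = 180000 × 0.8192 = 147400 km².
True area of crater field: 389000 × cos(54.9°) = 389000 × 0.5750 = 223700 km².
Ratio = 147400 / 223700 ≈ 0.659.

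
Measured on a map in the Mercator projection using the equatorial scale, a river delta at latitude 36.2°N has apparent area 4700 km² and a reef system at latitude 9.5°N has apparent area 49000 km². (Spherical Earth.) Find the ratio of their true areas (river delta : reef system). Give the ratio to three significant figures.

Since Mercator area scale is 1/cos²φ, the true area equals the apparent area multiplied by cos²φ.
True area of river delta: 4700 × cos²(36.2°) = 4700 × 0.6512 = 3061 km².
True area of reef system: 49000 × cos²(9.5°) = 49000 × 0.9728 = 47670 km².
Ratio = 3061 / 47670 ≈ 0.0642.

0.0642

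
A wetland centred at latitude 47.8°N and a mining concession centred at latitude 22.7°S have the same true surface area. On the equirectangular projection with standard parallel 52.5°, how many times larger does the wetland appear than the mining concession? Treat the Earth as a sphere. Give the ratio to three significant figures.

1.37

In the equirectangular projection with standard parallel φ₀ = 52.5° (x = Rλ cos φ₀, y = Rφ), meridians are true-scale (h = 1) and the parallel scale is k = cos φ₀ / cos φ.
Areal scale at 47.8°: h·k = 1.000 × 0.9063 = 0.9063.
Areal scale at 22.7°: h·k = 1.000 × 0.6599 = 0.6599.
Ratio = 0.9063/0.6599 ≈ 1.37.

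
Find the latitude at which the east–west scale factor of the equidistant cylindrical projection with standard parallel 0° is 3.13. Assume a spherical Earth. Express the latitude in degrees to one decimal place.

Plate carrée: h = 1, k = sec φ along parallels.
sec φ = 3.13  ⇒  cos φ = 0.3195  ⇒  φ ≈ 71.4°.

71.4°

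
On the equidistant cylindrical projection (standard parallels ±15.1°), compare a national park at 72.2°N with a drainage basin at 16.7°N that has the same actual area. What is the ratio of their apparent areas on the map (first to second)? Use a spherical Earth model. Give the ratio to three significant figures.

3.13

In the equirectangular projection with standard parallel φ₀ = 15.1° (x = Rλ cos φ₀, y = Rφ), meridians are true-scale (h = 1) and the parallel scale is k = cos φ₀ / cos φ.
Areal scale at 72.2°: h·k = 1.000 × 3.158 = 3.158.
Areal scale at 16.7°: h·k = 1.000 × 1.008 = 1.008.
Ratio = 3.158/1.008 ≈ 3.13.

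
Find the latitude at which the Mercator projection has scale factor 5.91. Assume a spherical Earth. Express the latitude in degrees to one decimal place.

Mercator scale is k = sec φ = 1/cos φ.
1/cos φ = 5.91  ⇒  cos φ = 0.1692  ⇒  φ = arccos(0.1692) ≈ 80.3°.

80.3°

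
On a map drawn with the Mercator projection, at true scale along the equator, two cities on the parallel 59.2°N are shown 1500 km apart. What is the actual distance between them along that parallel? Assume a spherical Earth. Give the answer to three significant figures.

The Mercator projection is conformal; its linear scale factor is the same in every direction and equals sec φ = 1/cos φ.
Along the parallel at 59.2°, map distances are exaggerated by k = sec 59.2° = 1.953.
True distance = 1500 / 1.953 = 1500 × cos 59.2° ≈ 768 km.

768 km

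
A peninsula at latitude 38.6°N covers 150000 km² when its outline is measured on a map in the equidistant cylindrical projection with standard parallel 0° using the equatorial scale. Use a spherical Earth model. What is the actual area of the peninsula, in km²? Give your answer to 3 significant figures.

For the equirectangular projection with φ₀ = 0 (plate carrée), h = 1 along meridians and k = sec φ along parallels.
Areal scale = h·k = 1 × sec φ; at 38.6°, h = 1.000, k = 1.280, so h·k = 1.280.
True area = apparent / (areal scale) = 150000 / 1.280 ≈ 117000 km².

117000 km²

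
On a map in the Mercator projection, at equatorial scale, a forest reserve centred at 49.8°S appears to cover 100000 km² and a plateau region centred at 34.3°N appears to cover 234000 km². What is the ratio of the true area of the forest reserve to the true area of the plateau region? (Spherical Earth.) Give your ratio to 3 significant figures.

0.261

Mercator's areal exaggeration is sec²φ; hence true area = (apparent area) · cos²φ.
True area of forest reserve: 100000 × cos²(49.8°) = 100000 × 0.4166 = 41660 km².
True area of plateau region: 234000 × cos²(34.3°) = 234000 × 0.6824 = 159700 km².
Ratio = 41660 / 159700 ≈ 0.261.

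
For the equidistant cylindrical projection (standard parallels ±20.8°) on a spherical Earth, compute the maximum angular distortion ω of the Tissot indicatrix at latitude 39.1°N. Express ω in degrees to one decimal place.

10.7°

With standard parallel φ₀ = 20.8°, the equirectangular projection gives x = Rλ cos φ₀, y = Rφ, so h = 1 and k = cos 20.8° / cos φ.
At 39.1°: h = 1.000, k = 1.205; principal scales a = 1.205, b = 1.000.
sin(ω/2) = (a − b)/(a + b) = 0.2046/2.205 = 0.09281, so ω = 2 arcsin(0.09281) ≈ 10.7°.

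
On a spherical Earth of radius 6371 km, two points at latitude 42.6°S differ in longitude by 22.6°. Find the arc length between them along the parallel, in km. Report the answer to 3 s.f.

Arc length along a parallel = R cos φ · Δλ (with Δλ in radians).
= 6371 × cos 42.6° × (22.6° × π/180) = 6371 × 0.7361 × 0.3944 ≈ 1850 km.

1850 km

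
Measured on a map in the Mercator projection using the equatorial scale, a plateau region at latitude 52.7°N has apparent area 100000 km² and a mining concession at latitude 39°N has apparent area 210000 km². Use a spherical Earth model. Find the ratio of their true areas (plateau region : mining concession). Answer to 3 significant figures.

0.290

Since Mercator area scale is 1/cos²φ, the true area equals the apparent area multiplied by cos²φ.
True area of plateau region: 100000 × cos²(52.7°) = 100000 × 0.3672 = 36720 km².
True area of mining concession: 210000 × cos²(39°) = 210000 × 0.6040 = 126800 km².
Ratio = 36720 / 126800 ≈ 0.290.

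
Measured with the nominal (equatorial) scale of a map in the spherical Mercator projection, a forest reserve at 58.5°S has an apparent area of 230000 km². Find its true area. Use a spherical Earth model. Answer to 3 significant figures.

62800 km²

Mercator is conformal, so the point scale is isotropic: h = k = sec φ = 1/cos φ.
Areal scale = k² = sec²φ = 1/cos²(58.5°) = 1/0.5225² = 3.663.
True area = apparent / (areal scale) = 230000 / 3.663 ≈ 62800 km².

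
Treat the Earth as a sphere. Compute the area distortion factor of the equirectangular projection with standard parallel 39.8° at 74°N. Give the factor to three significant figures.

2.79

The equidistant cylindrical projection with φ₀ = 39.8° has h = 1 (meridians true) and k = cos φ₀ / cos φ along parallels.
Areal scale = h·k = 1 × cos φ₀ / cos φ; at 74°, h = 1.000, k = 2.787, so h·k = 2.787.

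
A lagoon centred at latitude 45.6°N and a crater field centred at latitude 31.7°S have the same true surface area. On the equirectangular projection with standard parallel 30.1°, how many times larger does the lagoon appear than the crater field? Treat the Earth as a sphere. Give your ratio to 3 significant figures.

With standard parallel φ₀ = 30.1°, the equirectangular projection gives x = Rλ cos φ₀, y = Rφ, so h = 1 and k = cos 30.1° / cos φ.
Areal scale at 45.6°: h·k = 1.000 × 1.237 = 1.237.
Areal scale at 31.7°: h·k = 1.000 × 1.017 = 1.017.
Ratio = 1.237/1.017 ≈ 1.22.

1.22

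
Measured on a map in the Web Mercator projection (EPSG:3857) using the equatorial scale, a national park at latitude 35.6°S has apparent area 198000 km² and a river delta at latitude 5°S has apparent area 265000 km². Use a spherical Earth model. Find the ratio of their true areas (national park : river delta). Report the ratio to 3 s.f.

0.498

Since Mercator area scale is 1/cos²φ, the true area equals the apparent area multiplied by cos²φ.
True area of national park: 198000 × cos²(35.6°) = 198000 × 0.6611 = 130900 km².
True area of river delta: 265000 × cos²(5°) = 265000 × 0.9924 = 263000 km².
Ratio = 130900 / 263000 ≈ 0.498.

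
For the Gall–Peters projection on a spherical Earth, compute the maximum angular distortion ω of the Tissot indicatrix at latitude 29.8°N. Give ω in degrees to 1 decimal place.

Gall–Peters is a cylindrical equal-area projection with standard parallels at ±45°. Cylindrical equal-area (φ₀ = 45°): h = cos φ / cos 45° along meridians, k = cos 45° / cos φ along parallels; h·k = 1.
At 29.8°: h = 1.227, k = 0.8149; principal scales a = 1.227, b = 0.8149.
sin(ω/2) = (a − b)/(a + b) = 0.4123/2.042 = 0.2019, so ω = 2 arcsin(0.2019) ≈ 23.3°.

23.3°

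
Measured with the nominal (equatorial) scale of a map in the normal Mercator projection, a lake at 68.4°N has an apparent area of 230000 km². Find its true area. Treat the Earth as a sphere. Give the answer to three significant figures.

Mercator is conformal, so the point scale is isotropic: h = k = sec φ = 1/cos φ.
Areal scale = k² = sec²φ = 1/cos²(68.4°) = 1/0.3681² = 7.379.
True area = apparent / (areal scale) = 230000 / 7.379 ≈ 31200 km².

31200 km²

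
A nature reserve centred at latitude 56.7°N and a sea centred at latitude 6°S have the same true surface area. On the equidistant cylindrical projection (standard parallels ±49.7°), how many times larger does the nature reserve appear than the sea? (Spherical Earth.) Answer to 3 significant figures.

1.81

In the equirectangular projection with standard parallel φ₀ = 49.7° (x = Rλ cos φ₀, y = Rφ), meridians are true-scale (h = 1) and the parallel scale is k = cos φ₀ / cos φ.
Areal scale at 56.7°: h·k = 1.000 × 1.178 = 1.178.
Areal scale at 6°: h·k = 1.000 × 0.6504 = 0.6504.
Ratio = 1.178/0.6504 ≈ 1.81.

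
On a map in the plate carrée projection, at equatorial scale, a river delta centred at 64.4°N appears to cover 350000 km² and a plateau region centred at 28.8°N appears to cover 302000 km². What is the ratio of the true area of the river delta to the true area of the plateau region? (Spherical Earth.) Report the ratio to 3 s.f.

0.571

On the plate carrée, areal scale = h·k = 1 × sec φ, so true area = apparent × cos φ.
True area of river delta: 350000 × cos(64.4°) = 350000 × 0.4321 = 151200 km².
True area of plateau region: 302000 × cos(28.8°) = 302000 × 0.8763 = 264600 km².
Ratio = 151200 / 264600 ≈ 0.571.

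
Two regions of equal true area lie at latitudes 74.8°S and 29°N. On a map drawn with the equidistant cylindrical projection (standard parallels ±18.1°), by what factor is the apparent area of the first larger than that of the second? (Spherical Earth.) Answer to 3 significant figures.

3.34

In the equirectangular projection with standard parallel φ₀ = 18.1° (x = Rλ cos φ₀, y = Rφ), meridians are true-scale (h = 1) and the parallel scale is k = cos φ₀ / cos φ.
Areal scale at 74.8°: h·k = 1.000 × 3.625 = 3.625.
Areal scale at 29°: h·k = 1.000 × 1.087 = 1.087.
Ratio = 3.625/1.087 ≈ 3.34.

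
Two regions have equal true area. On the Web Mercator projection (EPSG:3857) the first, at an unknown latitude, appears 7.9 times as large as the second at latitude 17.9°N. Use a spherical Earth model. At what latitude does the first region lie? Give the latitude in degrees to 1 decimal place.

70.2°

Mercator areal scale is sec²φ, so apparent-area ratio = sec²φ₁ / sec²φ₂ = cos²φ₂ / cos²φ₁.
cos²φ₂ / cos²φ₁ = 7.9  ⇒  cos φ₁ = cos 17.9° / √7.9 = 0.9516/2.811 = 0.3386.
φ₁ = arccos(0.3386) ≈ 70.2°.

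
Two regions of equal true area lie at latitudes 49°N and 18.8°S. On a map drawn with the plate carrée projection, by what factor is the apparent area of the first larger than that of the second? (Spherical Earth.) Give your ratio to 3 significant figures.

In the plate carrée (x = Rλ, y = Rφ), meridians are true-scale (h = 1) and parallels are stretched by k = sec φ.
Areal scale at 49°: h·k = 1.000 × 1.524 = 1.524.
Areal scale at 18.8°: h·k = 1.000 × 1.056 = 1.056.
Ratio = 1.524/1.056 ≈ 1.44.

1.44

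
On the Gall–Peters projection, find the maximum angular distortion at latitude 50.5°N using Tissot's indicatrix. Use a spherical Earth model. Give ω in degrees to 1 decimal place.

The Gall–Peters projection is cylindrical equal-area with φ₀ = 45°. Cylindrical equal-area (φ₀ = 45°): h = cos φ / cos 45° along meridians, k = cos 45° / cos φ along parallels; h·k = 1.
At 50.5°: h = 0.8996, k = 1.112; principal scales a = 1.112, b = 0.8996.
sin(ω/2) = (a − b)/(a + b) = 0.2121/2.011 = 0.1055, so ω = 2 arcsin(0.1055) ≈ 12.1°.

12.1°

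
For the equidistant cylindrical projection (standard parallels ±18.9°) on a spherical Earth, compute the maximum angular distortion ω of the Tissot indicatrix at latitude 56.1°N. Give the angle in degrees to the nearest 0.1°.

29.9°

With standard parallel φ₀ = 18.9°, the equirectangular projection gives x = Rλ cos φ₀, y = Rφ, so h = 1 and k = cos 18.9° / cos φ.
At 56.1°: h = 1.000, k = 1.696; principal scales a = 1.696, b = 1.000.
sin(ω/2) = (a − b)/(a + b) = 0.6963/2.696 = 0.2582, so ω = 2 arcsin(0.2582) ≈ 29.9°.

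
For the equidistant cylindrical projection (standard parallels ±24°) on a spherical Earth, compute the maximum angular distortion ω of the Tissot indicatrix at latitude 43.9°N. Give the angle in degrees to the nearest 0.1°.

13.6°

With standard parallel φ₀ = 24°, the equirectangular projection gives x = Rλ cos φ₀, y = Rφ, so h = 1 and k = cos 24° / cos φ.
At 43.9°: h = 1.000, k = 1.268; principal scales a = 1.268, b = 1.000.
sin(ω/2) = (a − b)/(a + b) = 0.2678/2.268 = 0.1181, so ω = 2 arcsin(0.1181) ≈ 13.6°.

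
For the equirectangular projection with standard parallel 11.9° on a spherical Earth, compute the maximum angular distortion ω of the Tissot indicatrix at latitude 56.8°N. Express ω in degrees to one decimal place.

32.8°

In the equirectangular projection with standard parallel φ₀ = 11.9° (x = Rλ cos φ₀, y = Rφ), meridians are true-scale (h = 1) and the parallel scale is k = cos φ₀ / cos φ.
At 56.8°: h = 1.000, k = 1.787; principal scales a = 1.787, b = 1.000.
sin(ω/2) = (a − b)/(a + b) = 0.7870/2.787 = 0.2824, so ω = 2 arcsin(0.2824) ≈ 32.8°.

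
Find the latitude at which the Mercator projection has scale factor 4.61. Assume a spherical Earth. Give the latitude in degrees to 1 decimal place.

Mercator scale is k = sec φ = 1/cos φ.
1/cos φ = 4.61  ⇒  cos φ = 0.2169  ⇒  φ = arccos(0.2169) ≈ 77.5°.

77.5°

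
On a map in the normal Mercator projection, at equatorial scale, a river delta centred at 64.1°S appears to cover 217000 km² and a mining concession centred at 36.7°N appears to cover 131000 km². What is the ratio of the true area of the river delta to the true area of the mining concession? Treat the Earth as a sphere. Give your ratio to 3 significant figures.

0.492

On Mercator the areal scale is sec²φ, so true area = apparent × cos²φ.
True area of river delta: 217000 × cos²(64.1°) = 217000 × 0.1908 = 41400 km².
True area of mining concession: 131000 × cos²(36.7°) = 131000 × 0.6428 = 84210 km².
Ratio = 41400 / 84210 ≈ 0.492.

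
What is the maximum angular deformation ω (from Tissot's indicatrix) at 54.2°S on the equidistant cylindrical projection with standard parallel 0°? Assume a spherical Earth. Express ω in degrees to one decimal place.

30.4°

For the equirectangular projection with φ₀ = 0 (plate carrée), h = 1 along meridians and k = sec φ along parallels.
At 54.2°: h = 1.000, k = 1.710; principal scales a = 1.710, b = 1.000.
sin(ω/2) = (a − b)/(a + b) = 0.7095/2.710 = 0.2619, so ω = 2 arcsin(0.2619) ≈ 30.4°.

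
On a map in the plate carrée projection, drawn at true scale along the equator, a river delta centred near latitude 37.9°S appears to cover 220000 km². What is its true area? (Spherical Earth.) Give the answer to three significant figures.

Plate carrée maps x = Rλ, y = Rφ. The meridian scale is h = 1 and the parallel scale is k = 1/cos φ = sec φ.
Areal scale = h·k = 1 × sec φ; at 37.9°, h = 1.000, k = 1.267, so h·k = 1.267.
True area = apparent / (areal scale) = 220000 / 1.267 ≈ 174000 km².

174000 km²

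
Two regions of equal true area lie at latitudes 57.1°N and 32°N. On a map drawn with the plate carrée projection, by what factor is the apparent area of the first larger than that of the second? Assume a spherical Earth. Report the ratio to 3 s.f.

Plate carrée maps x = Rλ, y = Rφ. The meridian scale is h = 1 and the parallel scale is k = 1/cos φ = sec φ.
Areal scale at 57.1°: h·k = 1.000 × 1.841 = 1.841.
Areal scale at 32°: h·k = 1.000 × 1.179 = 1.179.
Ratio = 1.841/1.179 ≈ 1.56.

1.56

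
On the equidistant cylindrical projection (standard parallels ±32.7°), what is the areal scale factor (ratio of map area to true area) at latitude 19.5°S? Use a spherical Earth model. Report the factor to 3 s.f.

0.893

In the equirectangular projection with standard parallel φ₀ = 32.7° (x = Rλ cos φ₀, y = Rφ), meridians are true-scale (h = 1) and the parallel scale is k = cos φ₀ / cos φ.
Areal scale = h·k = 1 × cos φ₀ / cos φ; at 19.5°, h = 1.000, k = 0.8927, so h·k = 0.8927.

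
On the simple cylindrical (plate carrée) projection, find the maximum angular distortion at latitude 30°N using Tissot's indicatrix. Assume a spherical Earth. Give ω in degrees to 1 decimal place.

8.2°

In the plate carrée (x = Rλ, y = Rφ), meridians are true-scale (h = 1) and parallels are stretched by k = sec φ.
At 30°: h = 1.000, k = 1.155; principal scales a = 1.155, b = 1.000.
sin(ω/2) = (a − b)/(a + b) = 0.1547/2.155 = 0.07180, so ω = 2 arcsin(0.07180) ≈ 8.2°.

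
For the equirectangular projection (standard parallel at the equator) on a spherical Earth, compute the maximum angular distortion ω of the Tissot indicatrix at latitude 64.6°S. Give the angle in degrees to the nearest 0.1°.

47.1°

For the equirectangular projection with φ₀ = 0 (plate carrée), h = 1 along meridians and k = sec φ along parallels.
At 64.6°: h = 1.000, k = 2.331; principal scales a = 2.331, b = 1.000.
sin(ω/2) = (a − b)/(a + b) = 1.331/3.331 = 0.3996, so ω = 2 arcsin(0.3996) ≈ 47.1°.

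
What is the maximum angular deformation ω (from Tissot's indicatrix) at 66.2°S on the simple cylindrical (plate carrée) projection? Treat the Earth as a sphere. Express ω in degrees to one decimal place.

50.3°

For the equirectangular projection with φ₀ = 0 (plate carrée), h = 1 along meridians and k = sec φ along parallels.
At 66.2°: h = 1.000, k = 2.478; principal scales a = 2.478, b = 1.000.
sin(ω/2) = (a − b)/(a + b) = 1.478/3.478 = 0.4250, so ω = 2 arcsin(0.4250) ≈ 50.3°.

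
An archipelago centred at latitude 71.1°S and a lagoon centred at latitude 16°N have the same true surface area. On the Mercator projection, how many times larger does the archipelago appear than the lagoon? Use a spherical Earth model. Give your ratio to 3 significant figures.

Mercator is conformal with k = sec φ, so areal scale = k² = sec²φ.
At 71.1°: sec²(71.1°) = 1/0.3239² = 9.531.
At 16°: sec²(16°) = 1/0.9613² = 1.082.
Ratio = 9.531/1.082 = cos²(16°)/cos²(71.1°) ≈ 8.81.

8.81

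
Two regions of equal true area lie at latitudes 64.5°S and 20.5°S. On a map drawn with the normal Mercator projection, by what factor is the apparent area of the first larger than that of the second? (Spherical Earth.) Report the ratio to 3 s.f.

Mercator areal scale is sec²φ.
At 64.5°: sec²(64.5°) = 1/0.4305² = 5.395.
At 20.5°: sec²(20.5°) = 1/0.9367² = 1.140.
Ratio = 5.395/1.140 = cos²(20.5°)/cos²(64.5°) ≈ 4.73.

4.73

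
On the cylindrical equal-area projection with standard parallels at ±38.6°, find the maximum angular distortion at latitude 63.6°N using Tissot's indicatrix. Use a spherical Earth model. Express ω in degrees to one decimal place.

61.5°

A cylindrical equal-area projection with standard parallel φ₀ has meridian scale h = cos φ / cos φ₀ and parallel scale k = cos φ₀ / cos φ (so areas are preserved, h·k = 1).
At 63.6°: h = 0.5689, k = 1.758; principal scales a = 1.758, b = 0.5689.
sin(ω/2) = (a − b)/(a + b) = 1.189/2.327 = 0.5109, so ω = 2 arcsin(0.5109) ≈ 61.5°.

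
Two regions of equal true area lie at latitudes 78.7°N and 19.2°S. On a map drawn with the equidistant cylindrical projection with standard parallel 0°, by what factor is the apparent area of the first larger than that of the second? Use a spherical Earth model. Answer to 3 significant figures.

Plate carrée maps x = Rλ, y = Rφ. The meridian scale is h = 1 and the parallel scale is k = 1/cos φ = sec φ.
Areal scale at 78.7°: h·k = 1.000 × 5.103 = 5.103.
Areal scale at 19.2°: h·k = 1.000 × 1.059 = 1.059.
Ratio = 5.103/1.059 ≈ 4.82.

4.82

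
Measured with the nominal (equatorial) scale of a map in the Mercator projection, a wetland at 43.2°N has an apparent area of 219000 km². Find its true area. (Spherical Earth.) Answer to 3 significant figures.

For Mercator, h = k = sec φ (a conformal cylindrical projection has a single point scale, 1/cos φ).
Areal scale = k² = sec²φ = 1/cos²(43.2°) = 1/0.7290² = 1.882.
True area = apparent / (areal scale) = 219000 / 1.882 ≈ 116000 km².

116000 km²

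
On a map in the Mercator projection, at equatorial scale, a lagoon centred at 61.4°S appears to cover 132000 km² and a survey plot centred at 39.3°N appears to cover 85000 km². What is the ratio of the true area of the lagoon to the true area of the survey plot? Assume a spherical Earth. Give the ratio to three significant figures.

Since Mercator area scale is 1/cos²φ, the true area equals the apparent area multiplied by cos²φ.
True area of lagoon: 132000 × cos²(61.4°) = 132000 × 0.2291 = 30250 km².
True area of survey plot: 85000 × cos²(39.3°) = 85000 × 0.5988 = 50900 km².
Ratio = 30250 / 50900 ≈ 0.594.

0.594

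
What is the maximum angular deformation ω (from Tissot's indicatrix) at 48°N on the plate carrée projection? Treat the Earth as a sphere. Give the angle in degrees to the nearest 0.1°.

22.9°

Plate carrée maps x = Rλ, y = Rφ. The meridian scale is h = 1 and the parallel scale is k = 1/cos φ = sec φ.
At 48°: h = 1.000, k = 1.494; principal scales a = 1.494, b = 1.000.
sin(ω/2) = (a − b)/(a + b) = 0.4945/2.494 = 0.1982, so ω = 2 arcsin(0.1982) ≈ 22.9°.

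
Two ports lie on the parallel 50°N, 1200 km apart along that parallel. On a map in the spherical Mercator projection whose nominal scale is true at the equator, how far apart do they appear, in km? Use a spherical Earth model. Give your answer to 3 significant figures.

For Mercator, h = k = sec φ (a conformal cylindrical projection has a single point scale, 1/cos φ).
Along the parallel, k = sec 50° = 1/0.6428 = 1.556.
Map distance = 1200 × 1.556 ≈ 1870 km.

1870 km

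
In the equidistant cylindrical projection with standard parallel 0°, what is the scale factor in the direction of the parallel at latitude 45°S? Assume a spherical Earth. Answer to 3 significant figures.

1.41

For the equirectangular projection with φ₀ = 0 (plate carrée), h = 1 along meridians and k = sec φ along parallels.
k = 1/cos 45° = 1/0.7071 = 1.414.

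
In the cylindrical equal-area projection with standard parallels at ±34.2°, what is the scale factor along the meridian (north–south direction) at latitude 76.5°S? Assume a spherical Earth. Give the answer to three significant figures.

For cylindrical equal-area with standard parallel φ₀, h = cos φ / cos φ₀ and k = cos φ₀ / cos φ, so h·k = 1.
h = cos 76.5° / cos 34.2° = 0.2334/0.8271 = 0.2823.

0.282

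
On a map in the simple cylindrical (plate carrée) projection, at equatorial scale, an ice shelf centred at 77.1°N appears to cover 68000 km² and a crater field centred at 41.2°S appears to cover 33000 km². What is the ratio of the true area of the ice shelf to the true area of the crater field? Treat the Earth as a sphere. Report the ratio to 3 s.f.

0.611

On the plate carrée, areal scale = h·k = 1 × sec φ, so true area = apparent × cos φ.
True area of ice shelf: 68000 × cos(77.1°) = 68000 × 0.2233 = 15180 km².
True area of crater field: 33000 × cos(41.2°) = 33000 × 0.7524 = 24830 km².
Ratio = 15180 / 24830 ≈ 0.611.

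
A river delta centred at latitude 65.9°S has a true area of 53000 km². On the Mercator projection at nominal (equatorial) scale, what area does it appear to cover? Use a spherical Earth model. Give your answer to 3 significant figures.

For Mercator, h = k = sec φ (a conformal cylindrical projection has a single point scale, 1/cos φ).
Areal scale = k² = sec²φ = 1/cos²(65.9°) = 1/0.4083² = 5.998.
Apparent area = 53000 × 5.998 ≈ 318000 km².

318000 km²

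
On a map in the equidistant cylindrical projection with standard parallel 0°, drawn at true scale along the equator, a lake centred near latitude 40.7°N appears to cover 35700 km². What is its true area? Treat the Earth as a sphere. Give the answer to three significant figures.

27100 km²

For the equirectangular projection with φ₀ = 0 (plate carrée), h = 1 along meridians and k = sec φ along parallels.
Areal scale = h·k = 1 × sec φ; at 40.7°, h = 1.000, k = 1.319, so h·k = 1.319.
True area = apparent / (areal scale) = 35700 / 1.319 ≈ 27100 km².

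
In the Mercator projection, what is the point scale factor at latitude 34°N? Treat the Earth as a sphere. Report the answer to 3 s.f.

The Mercator projection is conformal; its linear scale factor is the same in every direction and equals sec φ = 1/cos φ.
k = 1/cos 34° = 1/0.8290 = 1.206.

1.21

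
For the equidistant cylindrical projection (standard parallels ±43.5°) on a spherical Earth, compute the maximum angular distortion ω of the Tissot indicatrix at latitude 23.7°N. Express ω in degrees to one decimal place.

In the equirectangular projection with standard parallel φ₀ = 43.5° (x = Rλ cos φ₀, y = Rφ), meridians are true-scale (h = 1) and the parallel scale is k = cos φ₀ / cos φ.
At 23.7°: h = 1.000, k = 0.7922; principal scales a = 1.000, b = 0.7922.
sin(ω/2) = (a − b)/(a + b) = 0.2078/1.792 = 0.1160, so ω = 2 arcsin(0.1160) ≈ 13.3°.

13.3°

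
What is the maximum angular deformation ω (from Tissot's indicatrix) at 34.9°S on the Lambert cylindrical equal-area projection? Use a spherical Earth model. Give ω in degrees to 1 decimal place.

22.6°

The Lambert cylindrical equal-area projection is the cylindrical equal-area projection with its standard parallel at the equator (φ₀ = 0). A cylindrical equal-area projection with standard parallel φ₀ has meridian scale h = cos φ / cos φ₀ and parallel scale k = cos φ₀ / cos φ (so areas are preserved, h·k = 1).
At 34.9°: h = 0.8202, k = 1.219; principal scales a = 1.219, b = 0.8202.
sin(ω/2) = (a − b)/(a + b) = 0.3991/2.039 = 0.1957, so ω = 2 arcsin(0.1957) ≈ 22.6°.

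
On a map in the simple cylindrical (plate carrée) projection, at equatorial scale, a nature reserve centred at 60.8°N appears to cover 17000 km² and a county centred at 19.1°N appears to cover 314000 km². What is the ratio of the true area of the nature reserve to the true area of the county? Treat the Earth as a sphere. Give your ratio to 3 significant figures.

On the plate carrée, areal scale = h·k = 1 × sec φ, so true area = apparent × cos φ.
True area of nature reserve: 17000 × cos(60.8°) = 17000 × 0.4879 = 8294 km².
True area of county: 314000 × cos(19.1°) = 314000 × 0.9449 = 296700 km².
Ratio = 8294 / 296700 ≈ 0.0280.

0.0280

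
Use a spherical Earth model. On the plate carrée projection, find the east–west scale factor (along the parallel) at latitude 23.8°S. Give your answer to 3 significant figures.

1.09

In the plate carrée (x = Rλ, y = Rφ), meridians are true-scale (h = 1) and parallels are stretched by k = sec φ.
k = 1/cos 23.8° = 1/0.9150 = 1.093.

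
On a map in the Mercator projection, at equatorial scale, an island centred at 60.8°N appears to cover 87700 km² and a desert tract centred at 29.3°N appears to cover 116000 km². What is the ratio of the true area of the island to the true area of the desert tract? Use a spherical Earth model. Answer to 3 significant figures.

Since Mercator area scale is 1/cos²φ, the true area equals the apparent area multiplied by cos²φ.
True area of island: 87700 × cos²(60.8°) = 87700 × 0.2380 = 20870 km².
True area of desert tract: 116000 × cos²(29.3°) = 116000 × 0.7605 = 88220 km².
Ratio = 20870 / 88220 ≈ 0.237.

0.237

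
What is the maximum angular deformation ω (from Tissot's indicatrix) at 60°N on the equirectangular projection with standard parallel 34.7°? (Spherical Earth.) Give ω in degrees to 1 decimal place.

In the equirectangular projection with standard parallel φ₀ = 34.7° (x = Rλ cos φ₀, y = Rφ), meridians are true-scale (h = 1) and the parallel scale is k = cos φ₀ / cos φ.
At 60°: h = 1.000, k = 1.644; principal scales a = 1.644, b = 1.000.
sin(ω/2) = (a − b)/(a + b) = 0.6443/2.644 = 0.2437, so ω = 2 arcsin(0.2437) ≈ 28.2°.

28.2°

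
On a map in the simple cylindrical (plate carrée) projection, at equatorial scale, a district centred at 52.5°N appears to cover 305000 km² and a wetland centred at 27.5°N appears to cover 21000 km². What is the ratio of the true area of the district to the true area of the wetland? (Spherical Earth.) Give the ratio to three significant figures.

Plate carrée has h = 1 and k = sec φ, giving areal scale sec φ; true area = (apparent area) · cos φ.
True area of district: 305000 × cos(52.5°) = 305000 × 0.6088 = 185700 km².
True area of wetland: 21000 × cos(27.5°) = 21000 × 0.8870 = 18630 km².
Ratio = 185700 / 18630 ≈ 9.97.

9.97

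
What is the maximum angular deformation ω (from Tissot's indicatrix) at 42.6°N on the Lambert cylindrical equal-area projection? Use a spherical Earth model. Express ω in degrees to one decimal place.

The Lambert cylindrical equal-area projection is the cylindrical equal-area projection with its standard parallel at the equator (φ₀ = 0). A cylindrical equal-area projection with standard parallel φ₀ has meridian scale h = cos φ / cos φ₀ and parallel scale k = cos φ₀ / cos φ (so areas are preserved, h·k = 1).
At 42.6°: h = 0.7361, k = 1.359; principal scales a = 1.359, b = 0.7361.
sin(ω/2) = (a − b)/(a + b) = 0.6224/2.095 = 0.2972, so ω = 2 arcsin(0.2972) ≈ 34.6°.

34.6°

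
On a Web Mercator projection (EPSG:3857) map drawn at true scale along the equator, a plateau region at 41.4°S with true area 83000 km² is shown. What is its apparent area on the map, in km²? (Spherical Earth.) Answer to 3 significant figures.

148000 km²

The Mercator projection is conformal; its linear scale factor is the same in every direction and equals sec φ = 1/cos φ.
Areal scale = k² = sec²φ = 1/cos²(41.4°) = 1/0.7501² = 1.777.
Apparent area = 83000 × 1.777 ≈ 148000 km².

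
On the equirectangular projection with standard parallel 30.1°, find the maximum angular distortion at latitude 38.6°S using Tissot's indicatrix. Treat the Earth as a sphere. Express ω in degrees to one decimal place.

5.8°

The equidistant cylindrical projection with φ₀ = 30.1° has h = 1 (meridians true) and k = cos φ₀ / cos φ along parallels.
At 38.6°: h = 1.000, k = 1.107; principal scales a = 1.107, b = 1.000.
sin(ω/2) = (a − b)/(a + b) = 0.1070/2.107 = 0.05079, so ω = 2 arcsin(0.05079) ≈ 5.8°.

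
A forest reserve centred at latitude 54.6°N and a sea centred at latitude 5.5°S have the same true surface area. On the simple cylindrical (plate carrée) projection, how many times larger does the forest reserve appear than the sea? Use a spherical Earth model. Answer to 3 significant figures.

Plate carrée maps x = Rλ, y = Rφ. The meridian scale is h = 1 and the parallel scale is k = 1/cos φ = sec φ.
Areal scale at 54.6°: h·k = 1.000 × 1.726 = 1.726.
Areal scale at 5.5°: h·k = 1.000 × 1.005 = 1.005.
Ratio = 1.726/1.005 ≈ 1.72.

1.72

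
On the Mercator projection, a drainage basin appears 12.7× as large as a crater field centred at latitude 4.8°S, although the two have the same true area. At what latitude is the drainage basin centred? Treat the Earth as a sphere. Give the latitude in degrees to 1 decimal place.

Mercator areal scale is sec²φ, so apparent-area ratio = sec²φ₁ / sec²φ₂ = cos²φ₂ / cos²φ₁.
cos²φ₂ / cos²φ₁ = 12.7  ⇒  cos φ₁ = cos 4.8° / √12.7 = 0.9965/3.564 = 0.2796.
φ₁ = arccos(0.2796) ≈ 73.8°.

73.8°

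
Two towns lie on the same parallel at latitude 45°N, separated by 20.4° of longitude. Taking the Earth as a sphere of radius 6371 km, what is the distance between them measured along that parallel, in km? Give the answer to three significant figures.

1600 km

Arc length along a parallel = R cos φ · Δλ (with Δλ in radians).
= 6371 × cos 45° × (20.4° × π/180) = 6371 × 0.7071 × 0.3560 ≈ 1600 km.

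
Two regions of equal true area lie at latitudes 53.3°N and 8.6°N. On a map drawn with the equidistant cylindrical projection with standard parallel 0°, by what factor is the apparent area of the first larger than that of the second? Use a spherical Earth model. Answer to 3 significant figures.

1.65

In the plate carrée (x = Rλ, y = Rφ), meridians are true-scale (h = 1) and parallels are stretched by k = sec φ.
Areal scale at 53.3°: h·k = 1.000 × 1.673 = 1.673.
Areal scale at 8.6°: h·k = 1.000 × 1.011 = 1.011.
Ratio = 1.673/1.011 ≈ 1.65.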